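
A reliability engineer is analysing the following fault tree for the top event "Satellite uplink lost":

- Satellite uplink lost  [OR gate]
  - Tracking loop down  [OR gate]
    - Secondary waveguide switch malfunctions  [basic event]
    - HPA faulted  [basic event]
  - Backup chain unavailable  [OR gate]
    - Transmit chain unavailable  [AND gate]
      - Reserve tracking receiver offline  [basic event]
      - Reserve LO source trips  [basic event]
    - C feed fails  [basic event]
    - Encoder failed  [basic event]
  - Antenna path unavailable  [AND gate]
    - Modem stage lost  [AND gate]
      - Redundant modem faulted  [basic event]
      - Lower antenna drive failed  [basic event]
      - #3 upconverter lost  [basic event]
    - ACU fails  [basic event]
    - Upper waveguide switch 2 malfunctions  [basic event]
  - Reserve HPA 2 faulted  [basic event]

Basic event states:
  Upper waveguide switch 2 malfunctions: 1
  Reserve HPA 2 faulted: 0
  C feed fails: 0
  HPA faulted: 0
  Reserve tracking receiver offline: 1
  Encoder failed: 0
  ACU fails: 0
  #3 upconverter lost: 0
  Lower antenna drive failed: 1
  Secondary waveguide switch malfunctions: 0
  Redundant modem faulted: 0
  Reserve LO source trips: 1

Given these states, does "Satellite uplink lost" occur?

Yes

Tracking loop down [OR]: Secondary waveguide switch malfunctions=not, HPA faulted=not → no input occurs → does not occur.
Transmit chain unavailable [AND]: Reserve tracking receiver offline=occurs, Reserve LO source trips=occurs → all inputs occur → occurs.
Backup chain unavailable [OR]: Transmit chain unavailable=occurs, C feed fails=not, Encoder failed=not → at least one input occurs → occurs.
Modem stage lost [AND]: Redundant modem faulted=not, Lower antenna drive failed=occurs, #3 upconverter lost=not → not all inputs occur → does not occur.
Antenna path unavailable [AND]: Modem stage lost=not, ACU fails=not, Upper waveguide switch 2 malfunctions=occurs → not all inputs occur → does not occur.
Satellite uplink lost [OR]: Tracking loop down=not, Backup chain unavailable=occurs, Antenna path unavailable=not, Reserve HPA 2 faulted=not → at least one input occurs → occurs.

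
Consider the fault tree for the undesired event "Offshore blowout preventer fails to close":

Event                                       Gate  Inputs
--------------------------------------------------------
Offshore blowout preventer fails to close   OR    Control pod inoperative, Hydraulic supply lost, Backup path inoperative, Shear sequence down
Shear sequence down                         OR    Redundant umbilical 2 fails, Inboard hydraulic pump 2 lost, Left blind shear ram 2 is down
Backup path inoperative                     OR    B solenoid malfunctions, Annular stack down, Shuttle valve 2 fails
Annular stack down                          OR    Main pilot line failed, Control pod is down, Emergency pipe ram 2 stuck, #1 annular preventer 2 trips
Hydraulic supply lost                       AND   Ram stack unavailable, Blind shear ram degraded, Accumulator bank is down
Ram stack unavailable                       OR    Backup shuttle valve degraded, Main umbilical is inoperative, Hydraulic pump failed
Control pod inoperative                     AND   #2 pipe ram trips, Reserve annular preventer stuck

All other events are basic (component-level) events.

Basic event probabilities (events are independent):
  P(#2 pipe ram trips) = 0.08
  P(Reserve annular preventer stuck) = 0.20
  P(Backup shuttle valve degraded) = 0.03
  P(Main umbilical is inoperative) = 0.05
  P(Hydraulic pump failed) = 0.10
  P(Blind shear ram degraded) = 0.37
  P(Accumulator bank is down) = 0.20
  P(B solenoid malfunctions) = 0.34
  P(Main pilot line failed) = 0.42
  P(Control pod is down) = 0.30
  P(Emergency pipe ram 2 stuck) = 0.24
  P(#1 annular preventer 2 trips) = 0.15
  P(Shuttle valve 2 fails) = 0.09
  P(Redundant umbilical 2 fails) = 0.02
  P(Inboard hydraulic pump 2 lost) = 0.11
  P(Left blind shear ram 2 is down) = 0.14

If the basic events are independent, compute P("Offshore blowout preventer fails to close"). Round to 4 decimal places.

P(Control pod inoperative) [AND] = 0.08 × 0.20 = 0.016000
P(Ram stack unavailable) [OR] = 1 − (1−0.03) × (1−0.05) × (1−0.10) = 0.170650
P(Hydraulic supply lost) [AND] = 0.170650 × 0.37 × 0.20 = 0.012628
P(Annular stack down) [OR] = 1 − (1−0.42) × (1−0.30) × (1−0.24) × (1−0.15) = 0.737724
P(Backup path inoperative) [OR] = 1 − (1−0.34) × (1−0.737724) × (1−0.09) = 0.842477
P(Shear sequence down) [OR] = 1 − (1−0.02) × (1−0.11) × (1−0.14) = 0.249908
P(Offshore blowout preventer fails to close) [OR] = 1 − (1−0.016000) × (1−0.012628) × (1−0.842477) × (1−0.249908) = 0.885202
Rounded to 4 decimal places: P(Offshore blowout preventer fails to close) ≈ 0.8852.

0.8852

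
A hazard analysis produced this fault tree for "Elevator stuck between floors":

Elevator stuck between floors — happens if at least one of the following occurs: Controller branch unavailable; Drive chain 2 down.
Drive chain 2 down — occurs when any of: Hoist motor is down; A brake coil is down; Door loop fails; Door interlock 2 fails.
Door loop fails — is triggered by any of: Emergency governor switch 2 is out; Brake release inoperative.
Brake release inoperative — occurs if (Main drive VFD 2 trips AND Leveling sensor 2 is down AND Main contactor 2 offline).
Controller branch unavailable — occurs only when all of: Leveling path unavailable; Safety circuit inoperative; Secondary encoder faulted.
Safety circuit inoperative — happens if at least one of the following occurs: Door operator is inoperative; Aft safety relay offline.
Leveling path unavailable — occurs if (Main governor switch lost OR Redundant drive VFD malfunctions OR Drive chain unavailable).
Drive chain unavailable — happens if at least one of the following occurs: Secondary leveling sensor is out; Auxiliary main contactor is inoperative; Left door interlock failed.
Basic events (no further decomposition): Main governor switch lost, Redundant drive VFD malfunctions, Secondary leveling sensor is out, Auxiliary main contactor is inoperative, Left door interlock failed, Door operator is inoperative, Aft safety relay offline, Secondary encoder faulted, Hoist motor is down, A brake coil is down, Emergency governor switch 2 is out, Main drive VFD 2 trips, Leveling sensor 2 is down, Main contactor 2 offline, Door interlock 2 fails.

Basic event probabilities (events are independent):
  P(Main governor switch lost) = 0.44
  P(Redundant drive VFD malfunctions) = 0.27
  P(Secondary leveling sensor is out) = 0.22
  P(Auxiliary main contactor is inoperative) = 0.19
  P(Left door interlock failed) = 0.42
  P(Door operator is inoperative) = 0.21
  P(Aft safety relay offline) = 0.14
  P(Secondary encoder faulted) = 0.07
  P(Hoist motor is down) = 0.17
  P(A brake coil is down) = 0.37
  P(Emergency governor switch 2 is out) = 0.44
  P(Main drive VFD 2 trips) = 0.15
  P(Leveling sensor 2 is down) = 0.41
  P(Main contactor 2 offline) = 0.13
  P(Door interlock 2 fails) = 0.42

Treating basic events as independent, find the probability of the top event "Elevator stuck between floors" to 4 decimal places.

0.8347

P(Drive chain unavailable) [OR] = 1 − (1−0.22) × (1−0.19) × (1−0.42) = 0.633556
P(Leveling path unavailable) [OR] = 1 − (1−0.44) × (1−0.27) × (1−0.633556) = 0.850198
P(Safety circuit inoperative) [OR] = 1 − (1−0.21) × (1−0.14) = 0.320600
P(Controller branch unavailable) [AND] = 0.850198 × 0.320600 × 0.07 = 0.019080
P(Brake release inoperative) [AND] = 0.15 × 0.41 × 0.13 = 0.007995
P(Door loop fails) [OR] = 1 − (1−0.44) × (1−0.007995) = 0.444477
P(Drive chain 2 down) [OR] = 1 − (1−0.17) × (1−0.37) × (1−0.444477) × (1−0.42) = 0.831520
P(Elevator stuck between floors) [OR] = 1 − (1−0.019080) × (1−0.831520) = 0.834735
Rounded to 4 decimal places: P(Elevator stuck between floors) ≈ 0.8347.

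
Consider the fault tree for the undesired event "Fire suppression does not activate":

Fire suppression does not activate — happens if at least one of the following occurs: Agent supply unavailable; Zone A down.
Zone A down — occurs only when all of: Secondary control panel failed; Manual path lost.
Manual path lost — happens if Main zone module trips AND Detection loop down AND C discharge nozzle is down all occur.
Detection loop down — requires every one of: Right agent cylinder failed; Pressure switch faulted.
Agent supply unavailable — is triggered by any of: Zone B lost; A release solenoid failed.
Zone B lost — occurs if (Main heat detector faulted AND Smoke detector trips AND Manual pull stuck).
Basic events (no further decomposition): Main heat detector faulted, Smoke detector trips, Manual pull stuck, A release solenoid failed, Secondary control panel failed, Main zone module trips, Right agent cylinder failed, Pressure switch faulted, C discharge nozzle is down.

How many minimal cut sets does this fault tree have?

3

Zone B lost [AND]: one cut set from each child combined → 1 × 1 × 1 = 1 cut set(s).
Agent supply unavailable [OR]: union of children's cut sets → 2 cut set(s).
Detection loop down [AND]: one cut set from each child combined → 1 × 1 = 1 cut set(s).
Manual path lost [AND]: one cut set from each child combined → 1 × 1 × 1 = 1 cut set(s).
Zone A down [AND]: one cut set from each child combined → 1 × 1 = 1 cut set(s).
Fire suppression does not activate [OR]: union of children's cut sets → 3 cut set(s).
Minimal cut sets: {Main heat detector faulted, Manual pull stuck, Smoke detector trips}; {A release solenoid failed}; {C discharge nozzle is down, Main zone module trips, Pressure switch faulted, Right agent cylinder failed, Secondary control panel failed}.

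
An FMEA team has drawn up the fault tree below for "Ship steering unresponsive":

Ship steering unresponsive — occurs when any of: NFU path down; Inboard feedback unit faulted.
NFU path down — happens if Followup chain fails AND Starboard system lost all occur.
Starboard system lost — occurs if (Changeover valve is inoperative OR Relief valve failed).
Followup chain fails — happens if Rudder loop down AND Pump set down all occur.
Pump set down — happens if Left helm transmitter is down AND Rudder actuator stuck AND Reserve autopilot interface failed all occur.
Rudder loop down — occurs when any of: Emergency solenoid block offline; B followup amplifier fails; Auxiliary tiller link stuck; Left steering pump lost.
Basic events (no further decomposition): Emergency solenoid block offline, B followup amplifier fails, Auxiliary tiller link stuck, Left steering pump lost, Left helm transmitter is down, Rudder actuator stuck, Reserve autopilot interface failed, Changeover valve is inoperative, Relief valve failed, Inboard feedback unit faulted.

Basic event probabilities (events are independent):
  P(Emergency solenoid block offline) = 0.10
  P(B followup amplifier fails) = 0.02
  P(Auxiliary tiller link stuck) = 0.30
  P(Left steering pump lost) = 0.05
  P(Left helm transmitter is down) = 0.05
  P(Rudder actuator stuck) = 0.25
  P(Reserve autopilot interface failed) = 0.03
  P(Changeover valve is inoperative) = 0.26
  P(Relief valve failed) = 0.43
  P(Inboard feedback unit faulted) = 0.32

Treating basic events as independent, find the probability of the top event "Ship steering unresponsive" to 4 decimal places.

P(Rudder loop down) [OR] = 1 − (1−0.10) × (1−0.02) × (1−0.30) × (1−0.05) = 0.413470
P(Pump set down) [AND] = 0.05 × 0.25 × 0.03 = 0.000375
P(Followup chain fails) [AND] = 0.413470 × 0.000375 = 0.000155
P(Starboard system lost) [OR] = 1 − (1−0.26) × (1−0.43) = 0.578200
P(NFU path down) [AND] = 0.000155 × 0.578200 = 0.000090
P(Ship steering unresponsive) [OR] = 1 − (1−0.000090) × (1−0.32) = 0.320061
Rounded to 4 decimal places: P(Ship steering unresponsive) ≈ 0.3201.

0.3201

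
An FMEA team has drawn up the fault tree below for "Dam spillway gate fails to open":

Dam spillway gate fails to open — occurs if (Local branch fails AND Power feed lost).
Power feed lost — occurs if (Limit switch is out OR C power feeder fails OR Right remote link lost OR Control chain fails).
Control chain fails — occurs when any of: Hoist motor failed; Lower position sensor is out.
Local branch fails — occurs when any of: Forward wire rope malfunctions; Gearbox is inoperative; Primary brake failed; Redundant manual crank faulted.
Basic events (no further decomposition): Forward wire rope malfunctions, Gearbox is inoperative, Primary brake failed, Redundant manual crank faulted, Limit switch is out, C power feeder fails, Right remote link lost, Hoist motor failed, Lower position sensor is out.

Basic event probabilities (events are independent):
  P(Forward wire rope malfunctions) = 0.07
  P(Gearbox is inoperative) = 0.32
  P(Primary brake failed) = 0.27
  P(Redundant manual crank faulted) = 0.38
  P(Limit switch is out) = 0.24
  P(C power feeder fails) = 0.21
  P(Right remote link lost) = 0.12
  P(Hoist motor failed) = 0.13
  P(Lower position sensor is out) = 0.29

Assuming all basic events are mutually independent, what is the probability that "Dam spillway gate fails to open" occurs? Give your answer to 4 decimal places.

P(Local branch fails) [OR] = 1 − (1−0.07) × (1−0.32) × (1−0.27) × (1−0.38) = 0.713776
P(Control chain fails) [OR] = 1 − (1−0.13) × (1−0.29) = 0.382300
P(Power feed lost) [OR] = 1 − (1−0.24) × (1−0.21) × (1−0.12) × (1−0.382300) = 0.673637
P(Dam spillway gate fails to open) [AND] = 0.713776 × 0.673637 = 0.480826
Rounded to 4 decimal places: P(Dam spillway gate fails to open) ≈ 0.4808.

0.4808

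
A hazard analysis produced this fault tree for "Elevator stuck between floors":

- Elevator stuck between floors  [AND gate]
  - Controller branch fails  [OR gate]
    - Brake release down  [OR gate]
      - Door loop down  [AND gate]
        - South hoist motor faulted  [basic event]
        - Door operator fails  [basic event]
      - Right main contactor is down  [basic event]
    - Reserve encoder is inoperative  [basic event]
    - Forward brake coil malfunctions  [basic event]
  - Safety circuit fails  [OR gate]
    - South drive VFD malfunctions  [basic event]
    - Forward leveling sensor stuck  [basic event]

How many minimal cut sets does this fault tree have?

Door loop down [AND]: one cut set from each child combined → 1 × 1 = 1 cut set(s).
Brake release down [OR]: union of children's cut sets → 2 cut set(s).
Controller branch fails [OR]: union of children's cut sets → 4 cut set(s).
Safety circuit fails [OR]: union of children's cut sets → 2 cut set(s).
Elevator stuck between floors [AND]: one cut set from each child combined → 4 × 2 = 8 cut set(s).
Minimal cut sets: {Door operator fails, South drive VFD malfunctions, South hoist motor faulted}; {Door operator fails, Forward leveling sensor stuck, South hoist motor faulted}; {Right main contactor is down, South drive VFD malfunctions}; {Forward leveling sensor stuck, Right main contactor is down}; {Reserve encoder is inoperative, South drive VFD malfunctions}; {Forward leveling sensor stuck, Reserve encoder is inoperative}; {Forward brake coil malfunctions, South drive VFD malfunctions}; {Forward brake coil malfunctions, Forward leveling sensor stuck}.

8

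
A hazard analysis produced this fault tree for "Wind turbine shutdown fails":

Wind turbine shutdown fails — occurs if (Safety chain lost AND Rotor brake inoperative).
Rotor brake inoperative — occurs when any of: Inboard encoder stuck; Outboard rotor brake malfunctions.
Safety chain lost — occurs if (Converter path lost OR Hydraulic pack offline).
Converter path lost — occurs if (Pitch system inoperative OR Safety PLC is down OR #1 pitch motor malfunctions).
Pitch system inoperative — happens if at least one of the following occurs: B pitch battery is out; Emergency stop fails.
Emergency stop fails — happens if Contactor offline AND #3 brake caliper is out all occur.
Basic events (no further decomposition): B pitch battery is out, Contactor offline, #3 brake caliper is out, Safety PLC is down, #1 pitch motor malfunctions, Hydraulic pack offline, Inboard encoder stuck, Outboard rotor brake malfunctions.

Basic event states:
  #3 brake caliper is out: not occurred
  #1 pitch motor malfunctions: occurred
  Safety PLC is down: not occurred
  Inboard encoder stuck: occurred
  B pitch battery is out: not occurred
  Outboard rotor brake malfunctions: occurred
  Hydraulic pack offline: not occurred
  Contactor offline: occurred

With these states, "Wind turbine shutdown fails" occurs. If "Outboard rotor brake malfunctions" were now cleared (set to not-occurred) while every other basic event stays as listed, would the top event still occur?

Yes

Counterfactual: set "Outboard rotor brake malfunctions" to not occurred.
Emergency stop fails [AND]: Contactor offline=occurs, #3 brake caliper is out=not → not all inputs occur → does not occur.
Pitch system inoperative [OR]: B pitch battery is out=not, Emergency stop fails=not → no input occurs → does not occur.
Converter path lost [OR]: Pitch system inoperative=not, Safety PLC is down=not, #1 pitch motor malfunctions=occurs → at least one input occurs → occurs.
Safety chain lost [OR]: Converter path lost=occurs, Hydraulic pack offline=not → at least one input occurs → occurs.
Rotor brake inoperative [OR]: Inboard encoder stuck=occurs, Outboard rotor brake malfunctions=not → at least one input occurs → occurs.
Wind turbine shutdown fails [AND]: Safety chain lost=occurs, Rotor brake inoperative=occurs → all inputs occur → occurs.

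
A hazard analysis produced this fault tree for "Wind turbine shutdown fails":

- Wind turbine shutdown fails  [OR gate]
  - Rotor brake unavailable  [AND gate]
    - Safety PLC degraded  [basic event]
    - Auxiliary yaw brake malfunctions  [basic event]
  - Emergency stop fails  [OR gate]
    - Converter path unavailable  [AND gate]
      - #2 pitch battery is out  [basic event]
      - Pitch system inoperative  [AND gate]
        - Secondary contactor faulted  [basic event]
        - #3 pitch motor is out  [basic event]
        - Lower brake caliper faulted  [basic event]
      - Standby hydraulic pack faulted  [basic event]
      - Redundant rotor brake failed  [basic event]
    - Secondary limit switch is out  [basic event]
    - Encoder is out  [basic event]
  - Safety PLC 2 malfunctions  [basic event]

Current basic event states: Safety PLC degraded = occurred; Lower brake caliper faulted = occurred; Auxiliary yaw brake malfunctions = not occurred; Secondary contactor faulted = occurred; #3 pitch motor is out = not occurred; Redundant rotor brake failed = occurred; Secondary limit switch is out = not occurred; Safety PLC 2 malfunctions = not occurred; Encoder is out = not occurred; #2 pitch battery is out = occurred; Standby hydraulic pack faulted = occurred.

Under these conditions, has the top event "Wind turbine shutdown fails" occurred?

No

Rotor brake unavailable [AND]: Safety PLC degraded=occurs, Auxiliary yaw brake malfunctions=not → not all inputs occur → does not occur.
Pitch system inoperative [AND]: Secondary contactor faulted=occurs, #3 pitch motor is out=not, Lower brake caliper faulted=occurs → not all inputs occur → does not occur.
Converter path unavailable [AND]: #2 pitch battery is out=occurs, Pitch system inoperative=not, Standby hydraulic pack faulted=occurs, Redundant rotor brake failed=occurs → not all inputs occur → does not occur.
Emergency stop fails [OR]: Converter path unavailable=not, Secondary limit switch is out=not, Encoder is out=not → no input occurs → does not occur.
Wind turbine shutdown fails [OR]: Rotor brake unavailable=not, Emergency stop fails=not, Safety PLC 2 malfunctions=not → no input occurs → does not occur.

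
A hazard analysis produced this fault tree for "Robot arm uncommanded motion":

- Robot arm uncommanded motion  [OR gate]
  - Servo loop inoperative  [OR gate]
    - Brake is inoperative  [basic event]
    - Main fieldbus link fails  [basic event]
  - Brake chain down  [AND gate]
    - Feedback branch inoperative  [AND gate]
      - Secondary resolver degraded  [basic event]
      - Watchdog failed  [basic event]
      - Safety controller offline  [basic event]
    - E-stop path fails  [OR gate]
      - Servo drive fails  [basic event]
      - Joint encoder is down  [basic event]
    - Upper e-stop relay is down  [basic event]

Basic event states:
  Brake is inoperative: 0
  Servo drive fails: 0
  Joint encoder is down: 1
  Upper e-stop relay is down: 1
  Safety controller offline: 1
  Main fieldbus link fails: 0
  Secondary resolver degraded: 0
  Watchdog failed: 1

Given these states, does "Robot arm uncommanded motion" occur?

No

Servo loop inoperative [OR]: Brake is inoperative=not, Main fieldbus link fails=not → no input occurs → does not occur.
Feedback branch inoperative [AND]: Secondary resolver degraded=not, Watchdog failed=occurs, Safety controller offline=occurs → not all inputs occur → does not occur.
E-stop path fails [OR]: Servo drive fails=not, Joint encoder is down=occurs → at least one input occurs → occurs.
Brake chain down [AND]: Feedback branch inoperative=not, E-stop path fails=occurs, Upper e-stop relay is down=occurs → not all inputs occur → does not occur.
Robot arm uncommanded motion [OR]: Servo loop inoperative=not, Brake chain down=not → no input occurs → does not occur.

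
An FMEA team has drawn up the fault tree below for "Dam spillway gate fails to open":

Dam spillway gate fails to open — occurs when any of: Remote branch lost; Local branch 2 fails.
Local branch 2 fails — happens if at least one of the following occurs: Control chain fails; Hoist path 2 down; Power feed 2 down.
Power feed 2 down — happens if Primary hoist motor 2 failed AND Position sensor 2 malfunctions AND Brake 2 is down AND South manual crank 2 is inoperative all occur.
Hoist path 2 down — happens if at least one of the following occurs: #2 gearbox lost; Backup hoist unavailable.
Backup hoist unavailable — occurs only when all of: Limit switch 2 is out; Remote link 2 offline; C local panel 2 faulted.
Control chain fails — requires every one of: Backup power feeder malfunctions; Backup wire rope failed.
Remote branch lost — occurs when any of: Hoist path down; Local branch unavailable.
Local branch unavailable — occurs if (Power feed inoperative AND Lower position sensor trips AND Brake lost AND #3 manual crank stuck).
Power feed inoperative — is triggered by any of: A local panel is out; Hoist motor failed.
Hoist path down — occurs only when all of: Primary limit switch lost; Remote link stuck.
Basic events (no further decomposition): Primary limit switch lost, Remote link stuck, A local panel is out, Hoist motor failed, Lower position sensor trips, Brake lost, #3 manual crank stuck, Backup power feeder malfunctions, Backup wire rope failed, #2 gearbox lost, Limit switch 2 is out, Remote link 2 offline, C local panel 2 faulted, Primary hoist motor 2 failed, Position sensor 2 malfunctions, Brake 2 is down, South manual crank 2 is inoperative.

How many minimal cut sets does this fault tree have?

7

Hoist path down [AND]: one cut set from each child combined → 1 × 1 = 1 cut set(s).
Power feed inoperative [OR]: union of children's cut sets → 2 cut set(s).
Local branch unavailable [AND]: one cut set from each child combined → 2 × 1 × 1 × 1 = 2 cut set(s).
Remote branch lost [OR]: union of children's cut sets → 3 cut set(s).
Control chain fails [AND]: one cut set from each child combined → 1 × 1 = 1 cut set(s).
Backup hoist unavailable [AND]: one cut set from each child combined → 1 × 1 × 1 = 1 cut set(s).
Hoist path 2 down [OR]: union of children's cut sets → 2 cut set(s).
Power feed 2 down [AND]: one cut set from each child combined → 1 × 1 × 1 × 1 = 1 cut set(s).
Local branch 2 fails [OR]: union of children's cut sets → 4 cut set(s).
Dam spillway gate fails to open [OR]: union of children's cut sets → 7 cut set(s).
Minimal cut sets: {Primary limit switch lost, Remote link stuck}; {#3 manual crank stuck, A local panel is out, Brake lost, Lower position sensor trips}; {#3 manual crank stuck, Brake lost, Hoist motor failed, Lower position sensor trips}; {Backup power feeder malfunctions, Backup wire rope failed}; {#2 gearbox lost}; {C local panel 2 faulted, Limit switch 2 is out, Remote link 2 offline}; {Brake 2 is down, Position sensor 2 malfunctions, Primary hoist motor 2 failed, South manual crank 2 is inoperative}.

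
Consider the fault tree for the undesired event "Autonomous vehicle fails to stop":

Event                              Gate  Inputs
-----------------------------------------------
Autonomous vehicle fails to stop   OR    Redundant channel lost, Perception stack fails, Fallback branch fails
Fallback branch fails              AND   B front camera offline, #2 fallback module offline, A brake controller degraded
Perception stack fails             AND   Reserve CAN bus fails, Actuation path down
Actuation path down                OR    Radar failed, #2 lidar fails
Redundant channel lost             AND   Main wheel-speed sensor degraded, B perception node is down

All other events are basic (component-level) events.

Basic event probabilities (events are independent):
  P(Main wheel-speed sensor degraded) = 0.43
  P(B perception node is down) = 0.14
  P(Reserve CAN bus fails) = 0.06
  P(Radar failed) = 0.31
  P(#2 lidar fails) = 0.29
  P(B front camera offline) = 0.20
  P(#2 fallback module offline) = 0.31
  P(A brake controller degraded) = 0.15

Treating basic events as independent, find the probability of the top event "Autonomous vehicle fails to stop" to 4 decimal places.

P(Redundant channel lost) [AND] = 0.43 × 0.14 = 0.060200
P(Actuation path down) [OR] = 1 − (1−0.31) × (1−0.29) = 0.510100
P(Perception stack fails) [AND] = 0.06 × 0.510100 = 0.030606
P(Fallback branch fails) [AND] = 0.20 × 0.31 × 0.15 = 0.009300
P(Autonomous vehicle fails to stop) [OR] = 1 − (1−0.060200) × (1−0.030606) × (1−0.009300) = 0.097436
Rounded to 4 decimal places: P(Autonomous vehicle fails to stop) ≈ 0.0974.

0.0974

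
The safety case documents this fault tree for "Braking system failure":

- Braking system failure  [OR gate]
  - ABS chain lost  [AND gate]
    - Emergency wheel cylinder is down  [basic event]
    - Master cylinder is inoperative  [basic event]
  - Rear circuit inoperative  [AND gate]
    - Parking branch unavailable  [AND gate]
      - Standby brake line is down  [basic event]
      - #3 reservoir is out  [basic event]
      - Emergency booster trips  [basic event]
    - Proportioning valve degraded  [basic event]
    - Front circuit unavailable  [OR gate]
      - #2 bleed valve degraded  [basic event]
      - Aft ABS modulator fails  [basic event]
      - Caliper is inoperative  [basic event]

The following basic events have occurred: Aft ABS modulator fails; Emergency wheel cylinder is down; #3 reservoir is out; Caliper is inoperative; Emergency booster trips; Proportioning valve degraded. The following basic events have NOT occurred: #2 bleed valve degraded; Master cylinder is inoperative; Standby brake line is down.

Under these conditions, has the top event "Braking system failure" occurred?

ABS chain lost [AND]: Emergency wheel cylinder is down=occurs, Master cylinder is inoperative=not → not all inputs occur → does not occur.
Parking branch unavailable [AND]: Standby brake line is down=not, #3 reservoir is out=occurs, Emergency booster trips=occurs → not all inputs occur → does not occur.
Front circuit unavailable [OR]: #2 bleed valve degraded=not, Aft ABS modulator fails=occurs, Caliper is inoperative=occurs → at least one input occurs → occurs.
Rear circuit inoperative [AND]: Parking branch unavailable=not, Proportioning valve degraded=occurs, Front circuit unavailable=occurs → not all inputs occur → does not occur.
Braking system failure [OR]: ABS chain lost=not, Rear circuit inoperative=not → no input occurs → does not occur.

No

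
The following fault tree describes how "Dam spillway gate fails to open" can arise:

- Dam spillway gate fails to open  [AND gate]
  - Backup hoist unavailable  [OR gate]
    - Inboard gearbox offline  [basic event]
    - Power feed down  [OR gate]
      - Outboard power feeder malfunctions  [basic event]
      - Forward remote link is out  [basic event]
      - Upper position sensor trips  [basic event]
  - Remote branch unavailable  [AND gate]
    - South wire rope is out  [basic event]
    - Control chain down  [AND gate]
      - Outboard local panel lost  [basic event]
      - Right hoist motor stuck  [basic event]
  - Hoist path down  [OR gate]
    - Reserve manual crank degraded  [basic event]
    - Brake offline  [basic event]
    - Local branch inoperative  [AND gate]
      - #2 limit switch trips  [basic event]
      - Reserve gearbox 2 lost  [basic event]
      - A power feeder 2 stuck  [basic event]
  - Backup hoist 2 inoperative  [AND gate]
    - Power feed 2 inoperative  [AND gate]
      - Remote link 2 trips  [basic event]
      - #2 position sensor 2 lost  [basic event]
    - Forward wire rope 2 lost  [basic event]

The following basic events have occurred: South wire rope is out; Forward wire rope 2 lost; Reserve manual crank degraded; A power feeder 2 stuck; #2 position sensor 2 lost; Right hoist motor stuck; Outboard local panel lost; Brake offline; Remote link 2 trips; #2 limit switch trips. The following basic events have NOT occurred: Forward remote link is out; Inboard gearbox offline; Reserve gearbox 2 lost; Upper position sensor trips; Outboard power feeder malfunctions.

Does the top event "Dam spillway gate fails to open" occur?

Power feed down [OR]: Outboard power feeder malfunctions=not, Forward remote link is out=not, Upper position sensor trips=not → no input occurs → does not occur.
Backup hoist unavailable [OR]: Inboard gearbox offline=not, Power feed down=not → no input occurs → does not occur.
Control chain down [AND]: Outboard local panel lost=occurs, Right hoist motor stuck=occurs → all inputs occur → occurs.
Remote branch unavailable [AND]: South wire rope is out=occurs, Control chain down=occurs → all inputs occur → occurs.
Local branch inoperative [AND]: #2 limit switch trips=occurs, Reserve gearbox 2 lost=not, A power feeder 2 stuck=occurs → not all inputs occur → does not occur.
Hoist path down [OR]: Reserve manual crank degraded=occurs, Brake offline=occurs, Local branch inoperative=not → at least one input occurs → occurs.
Power feed 2 inoperative [AND]: Remote link 2 trips=occurs, #2 position sensor 2 lost=occurs → all inputs occur → occurs.
Backup hoist 2 inoperative [AND]: Power feed 2 inoperative=occurs, Forward wire rope 2 lost=occurs → all inputs occur → occurs.
Dam spillway gate fails to open [AND]: Backup hoist unavailable=not, Remote branch unavailable=occurs, Hoist path down=occurs, Backup hoist 2 inoperative=occurs → not all inputs occur → does not occur.

No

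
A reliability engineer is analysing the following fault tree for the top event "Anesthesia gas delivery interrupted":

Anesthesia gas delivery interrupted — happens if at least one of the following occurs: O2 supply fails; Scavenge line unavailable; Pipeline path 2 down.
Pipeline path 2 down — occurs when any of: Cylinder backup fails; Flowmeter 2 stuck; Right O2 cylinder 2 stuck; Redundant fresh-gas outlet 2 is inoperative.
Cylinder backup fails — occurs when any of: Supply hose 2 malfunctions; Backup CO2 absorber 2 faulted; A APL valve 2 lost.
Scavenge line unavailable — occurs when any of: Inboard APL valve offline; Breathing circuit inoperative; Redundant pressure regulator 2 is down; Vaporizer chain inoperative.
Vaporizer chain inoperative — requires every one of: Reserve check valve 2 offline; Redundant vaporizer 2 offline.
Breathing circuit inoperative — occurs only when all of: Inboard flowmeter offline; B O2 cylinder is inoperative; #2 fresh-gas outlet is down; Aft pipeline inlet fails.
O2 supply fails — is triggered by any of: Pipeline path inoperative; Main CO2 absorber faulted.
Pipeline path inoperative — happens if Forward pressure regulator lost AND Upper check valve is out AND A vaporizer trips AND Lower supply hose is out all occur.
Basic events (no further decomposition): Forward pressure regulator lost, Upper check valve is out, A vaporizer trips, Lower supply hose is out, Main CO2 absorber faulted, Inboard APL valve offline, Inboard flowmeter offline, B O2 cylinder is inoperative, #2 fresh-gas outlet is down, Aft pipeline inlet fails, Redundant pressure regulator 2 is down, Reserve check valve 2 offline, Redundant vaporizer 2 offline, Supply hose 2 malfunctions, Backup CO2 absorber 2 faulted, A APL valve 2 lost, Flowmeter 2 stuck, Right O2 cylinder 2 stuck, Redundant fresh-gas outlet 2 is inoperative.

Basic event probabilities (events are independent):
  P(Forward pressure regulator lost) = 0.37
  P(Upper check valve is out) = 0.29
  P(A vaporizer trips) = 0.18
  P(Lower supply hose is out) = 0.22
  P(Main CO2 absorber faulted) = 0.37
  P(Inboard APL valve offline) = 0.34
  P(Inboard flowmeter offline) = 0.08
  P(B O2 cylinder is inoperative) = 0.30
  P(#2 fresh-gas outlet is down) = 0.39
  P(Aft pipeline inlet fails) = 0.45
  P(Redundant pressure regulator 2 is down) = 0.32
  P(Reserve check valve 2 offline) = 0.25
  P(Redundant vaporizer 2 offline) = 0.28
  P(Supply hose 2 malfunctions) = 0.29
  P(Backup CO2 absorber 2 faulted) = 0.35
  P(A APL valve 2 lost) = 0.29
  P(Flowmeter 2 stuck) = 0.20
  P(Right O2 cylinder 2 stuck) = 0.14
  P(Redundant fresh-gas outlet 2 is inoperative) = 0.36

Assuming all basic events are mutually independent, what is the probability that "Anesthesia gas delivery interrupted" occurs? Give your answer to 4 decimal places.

P(Pipeline path inoperative) [AND] = 0.37 × 0.29 × 0.18 × 0.22 = 0.004249
P(O2 supply fails) [OR] = 1 − (1−0.004249) × (1−0.37) = 0.372677
P(Breathing circuit inoperative) [AND] = 0.08 × 0.30 × 0.39 × 0.45 = 0.004212
P(Vaporizer chain inoperative) [AND] = 0.25 × 0.28 = 0.070000
P(Scavenge line unavailable) [OR] = 1 − (1−0.34) × (1−0.004212) × (1−0.32) × (1−0.070000) = 0.584374
P(Cylinder backup fails) [OR] = 1 − (1−0.29) × (1−0.35) × (1−0.29) = 0.672335
P(Pipeline path 2 down) [OR] = 1 − (1−0.672335) × (1−0.20) × (1−0.14) × (1−0.36) = 0.855723
P(Anesthesia gas delivery interrupted) [OR] = 1 − (1−0.372677) × (1−0.584374) × (1−0.855723) = 0.962382
Rounded to 4 decimal places: P(Anesthesia gas delivery interrupted) ≈ 0.9624.

0.9624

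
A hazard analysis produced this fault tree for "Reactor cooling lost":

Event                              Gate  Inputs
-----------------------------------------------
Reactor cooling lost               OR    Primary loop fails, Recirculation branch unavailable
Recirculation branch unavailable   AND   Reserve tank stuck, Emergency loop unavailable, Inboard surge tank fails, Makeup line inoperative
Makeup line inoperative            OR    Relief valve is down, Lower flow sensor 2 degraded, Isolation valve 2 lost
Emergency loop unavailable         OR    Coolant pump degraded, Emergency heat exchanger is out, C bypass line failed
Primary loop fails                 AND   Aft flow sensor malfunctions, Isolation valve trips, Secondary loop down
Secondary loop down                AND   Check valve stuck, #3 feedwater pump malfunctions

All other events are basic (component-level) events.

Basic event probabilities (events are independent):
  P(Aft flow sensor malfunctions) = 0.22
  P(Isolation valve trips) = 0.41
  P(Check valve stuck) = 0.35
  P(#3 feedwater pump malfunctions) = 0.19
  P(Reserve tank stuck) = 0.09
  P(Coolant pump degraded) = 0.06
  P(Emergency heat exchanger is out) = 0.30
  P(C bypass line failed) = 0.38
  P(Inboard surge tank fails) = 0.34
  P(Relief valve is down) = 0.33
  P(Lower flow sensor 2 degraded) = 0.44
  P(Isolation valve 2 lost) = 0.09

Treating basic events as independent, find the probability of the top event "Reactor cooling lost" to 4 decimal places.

0.0179

P(Secondary loop down) [AND] = 0.35 × 0.19 = 0.066500
P(Primary loop fails) [AND] = 0.22 × 0.41 × 0.066500 = 0.005998
P(Emergency loop unavailable) [OR] = 1 − (1−0.06) × (1−0.30) × (1−0.38) = 0.592040
P(Makeup line inoperative) [OR] = 1 − (1−0.33) × (1−0.44) × (1−0.09) = 0.658568
P(Recirculation branch unavailable) [AND] = 0.09 × 0.592040 × 0.34 × 0.658568 = 0.011931
P(Reactor cooling lost) [OR] = 1 − (1−0.005998) × (1−0.011931) = 0.017857
Rounded to 4 decimal places: P(Reactor cooling lost) ≈ 0.0179.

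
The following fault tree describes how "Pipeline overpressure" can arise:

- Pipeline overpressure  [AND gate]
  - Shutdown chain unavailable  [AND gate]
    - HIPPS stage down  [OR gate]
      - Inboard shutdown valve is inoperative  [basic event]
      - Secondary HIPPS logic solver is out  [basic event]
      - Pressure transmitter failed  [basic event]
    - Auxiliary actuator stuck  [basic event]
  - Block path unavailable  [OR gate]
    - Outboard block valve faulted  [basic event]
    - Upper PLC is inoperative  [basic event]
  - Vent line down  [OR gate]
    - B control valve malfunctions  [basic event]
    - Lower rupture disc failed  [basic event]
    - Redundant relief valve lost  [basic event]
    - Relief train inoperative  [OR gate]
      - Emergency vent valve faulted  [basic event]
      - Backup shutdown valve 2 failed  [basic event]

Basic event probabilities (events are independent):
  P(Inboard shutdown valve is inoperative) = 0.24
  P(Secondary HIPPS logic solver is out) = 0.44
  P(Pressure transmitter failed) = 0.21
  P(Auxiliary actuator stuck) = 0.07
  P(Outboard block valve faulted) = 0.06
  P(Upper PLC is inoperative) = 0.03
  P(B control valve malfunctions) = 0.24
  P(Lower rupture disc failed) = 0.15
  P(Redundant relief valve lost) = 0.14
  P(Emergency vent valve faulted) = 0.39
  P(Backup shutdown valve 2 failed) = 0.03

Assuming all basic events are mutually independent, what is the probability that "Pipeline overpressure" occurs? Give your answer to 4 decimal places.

0.0028

P(HIPPS stage down) [OR] = 1 − (1−0.24) × (1−0.44) × (1−0.21) = 0.663776
P(Shutdown chain unavailable) [AND] = 0.663776 × 0.07 = 0.046464
P(Block path unavailable) [OR] = 1 − (1−0.06) × (1−0.03) = 0.088200
P(Relief train inoperative) [OR] = 1 − (1−0.39) × (1−0.03) = 0.408300
P(Vent line down) [OR] = 1 − (1−0.24) × (1−0.15) × (1−0.14) × (1−0.408300) = 0.671275
P(Pipeline overpressure) [AND] = 0.046464 × 0.088200 × 0.671275 = 0.002751
Rounded to 4 decimal places: P(Pipeline overpressure) ≈ 0.0028.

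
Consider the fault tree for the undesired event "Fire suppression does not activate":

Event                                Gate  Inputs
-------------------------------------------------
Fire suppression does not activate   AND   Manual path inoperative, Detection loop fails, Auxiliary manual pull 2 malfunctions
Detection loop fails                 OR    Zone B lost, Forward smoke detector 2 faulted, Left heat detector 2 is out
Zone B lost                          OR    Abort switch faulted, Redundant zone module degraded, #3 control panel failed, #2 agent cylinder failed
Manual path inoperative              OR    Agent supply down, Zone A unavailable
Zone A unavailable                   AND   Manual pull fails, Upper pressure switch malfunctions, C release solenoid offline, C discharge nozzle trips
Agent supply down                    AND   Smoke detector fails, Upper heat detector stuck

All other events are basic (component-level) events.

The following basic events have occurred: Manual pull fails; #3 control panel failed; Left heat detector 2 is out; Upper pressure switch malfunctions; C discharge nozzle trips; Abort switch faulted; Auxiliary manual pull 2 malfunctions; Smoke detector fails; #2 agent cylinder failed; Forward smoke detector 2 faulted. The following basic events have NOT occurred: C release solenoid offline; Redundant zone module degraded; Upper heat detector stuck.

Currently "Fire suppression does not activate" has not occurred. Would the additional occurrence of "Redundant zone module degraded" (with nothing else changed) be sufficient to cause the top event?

Counterfactual: set "Redundant zone module degraded" to occurred.
Agent supply down [AND]: Smoke detector fails=occurs, Upper heat detector stuck=not → not all inputs occur → does not occur.
Zone A unavailable [AND]: Manual pull fails=occurs, Upper pressure switch malfunctions=occurs, C release solenoid offline=not, C discharge nozzle trips=occurs → not all inputs occur → does not occur.
Manual path inoperative [OR]: Agent supply down=not, Zone A unavailable=not → no input occurs → does not occur.
Zone B lost [OR]: Abort switch faulted=occurs, Redundant zone module degraded=occurs, #3 control panel failed=occurs, #2 agent cylinder failed=occurs → at least one input occurs → occurs.
Detection loop fails [OR]: Zone B lost=occurs, Forward smoke detector 2 faulted=occurs, Left heat detector 2 is out=occurs → at least one input occurs → occurs.
Fire suppression does not activate [AND]: Manual path inoperative=not, Detection loop fails=occurs, Auxiliary manual pull 2 malfunctions=occurs → not all inputs occur → does not occur.

No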